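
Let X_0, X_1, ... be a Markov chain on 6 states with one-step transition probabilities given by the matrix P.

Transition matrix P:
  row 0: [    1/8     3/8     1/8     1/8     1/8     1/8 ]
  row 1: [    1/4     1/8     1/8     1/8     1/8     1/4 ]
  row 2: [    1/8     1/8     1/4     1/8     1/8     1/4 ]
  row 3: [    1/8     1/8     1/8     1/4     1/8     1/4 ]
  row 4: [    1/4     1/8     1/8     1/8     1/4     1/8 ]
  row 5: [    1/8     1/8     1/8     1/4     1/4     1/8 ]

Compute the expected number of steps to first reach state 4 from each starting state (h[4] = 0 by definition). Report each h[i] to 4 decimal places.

First-step conditioning: h[4] = 0; for i ≠ 4, h[i] = 1 + Σ_k P[i][k]·h[k].
  h[0] = 1 + 1/8·h[0] + 3/8·h[1] + 1/8·h[2] + 1/8·h[3] + 1/8·h[5]
  h[1] = 1 + 1/4·h[0] + 1/8·h[1] + 1/8·h[2] + 1/8·h[3] + 1/4·h[5]
  h[2] = 1 + 1/8·h[0] + 1/8·h[1] + 1/4·h[2] + 1/8·h[3] + 1/4·h[5]
  h[3] = 1 + 1/8·h[0] + 1/8·h[1] + 1/8·h[2] + 1/4·h[3] + 1/4·h[5]
  h[5] = 1 + 1/8·h[0] + 1/8·h[1] + 1/8·h[2] + 1/4·h[3] + 1/8·h[5]
Solving the 5×5 linear system over states ≠ 4 gives exactly h = [4528/673, 4472/673, 4464/673, 4464/673, 0, 3968/673] (h[4] = 0 is the target).

h = [6.7281, 6.6449, 6.6330, 6.6330, 0.0000, 5.8960]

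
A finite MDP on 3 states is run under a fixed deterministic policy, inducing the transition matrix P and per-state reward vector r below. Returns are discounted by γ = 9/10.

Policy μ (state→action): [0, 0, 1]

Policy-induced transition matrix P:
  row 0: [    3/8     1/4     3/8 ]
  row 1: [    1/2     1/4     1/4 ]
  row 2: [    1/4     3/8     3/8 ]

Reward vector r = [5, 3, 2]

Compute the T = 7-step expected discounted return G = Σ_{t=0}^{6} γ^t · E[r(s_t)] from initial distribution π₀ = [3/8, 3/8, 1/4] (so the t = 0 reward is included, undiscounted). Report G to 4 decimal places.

G = 17.8839

t=0: π = [0.3750, 0.3750, 0.2500], E[r] = 3.5000, γ^t·E[r] = 3.500000, running G = 3.500000
t=1: π = [0.3906, 0.2813, 0.3281], E[r] = 3.4531, γ^t·E[r] = 3.107813, running G = 6.607813
t=2: π = [0.3691, 0.2910, 0.3398], E[r] = 3.3984, γ^t·E[r] = 2.752734, running G = 9.360547
t=3: π = [0.3689, 0.2925, 0.3386], E[r] = 3.3992, γ^t·E[r] = 2.477995, running G = 11.838542
t=4: π = [0.3692, 0.2923, 0.3384], E[r] = 3.4000, γ^t·E[r] = 2.230756, running G = 14.069298
t=5: π = [0.3692, 0.2923, 0.3385], E[r] = 3.4000, γ^t·E[r] = 2.007674, running G = 16.076971
t=6: π = [0.3692, 0.2923, 0.3385], E[r] = 3.4000, γ^t·E[r] = 1.806899, running G = 17.883871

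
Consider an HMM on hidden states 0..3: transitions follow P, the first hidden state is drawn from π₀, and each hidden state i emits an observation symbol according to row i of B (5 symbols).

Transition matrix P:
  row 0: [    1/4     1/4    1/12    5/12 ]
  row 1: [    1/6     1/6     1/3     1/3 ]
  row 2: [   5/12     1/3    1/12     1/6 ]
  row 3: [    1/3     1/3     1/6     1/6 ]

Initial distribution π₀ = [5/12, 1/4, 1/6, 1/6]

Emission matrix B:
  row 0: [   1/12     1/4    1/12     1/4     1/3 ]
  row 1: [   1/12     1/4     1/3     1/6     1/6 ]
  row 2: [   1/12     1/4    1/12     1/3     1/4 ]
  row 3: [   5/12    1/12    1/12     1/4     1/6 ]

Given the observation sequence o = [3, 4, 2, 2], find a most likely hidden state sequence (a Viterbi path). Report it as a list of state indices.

path = [0, 3, 1, 1]

t=0: δ = [1.042e-01, 4.167e-02, 5.556e-02, 4.167e-02]  (obs o_0=3)
t=1: δ = [8.681e-03, 4.340e-03, 3.472e-03, 7.234e-03]  ψ = [0, 0, 1, 0]  (obs o_1=4)
t=2: δ = [2.009e-04, 8.038e-04, 1.206e-04, 3.014e-04]  ψ = [3, 3, 1, 0]  (obs o_2=2)
t=3: δ = [1.116e-05, 4.465e-05, 2.233e-05, 2.233e-05]  ψ = [1, 1, 1, 1]  (obs o_3=2)
backtrack: best end state = 1; path = [0, 3, 1, 1]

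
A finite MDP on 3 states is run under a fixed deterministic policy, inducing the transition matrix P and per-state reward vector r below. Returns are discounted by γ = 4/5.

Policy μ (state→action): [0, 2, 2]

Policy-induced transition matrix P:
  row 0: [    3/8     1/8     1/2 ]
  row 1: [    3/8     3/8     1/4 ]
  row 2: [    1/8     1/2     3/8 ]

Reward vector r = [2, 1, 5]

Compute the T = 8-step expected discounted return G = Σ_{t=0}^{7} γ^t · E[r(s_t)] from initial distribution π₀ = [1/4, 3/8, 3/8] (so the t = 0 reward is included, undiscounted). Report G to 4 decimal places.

t=0: π = [0.2500, 0.3750, 0.3750], E[r] = 2.7500, γ^t·E[r] = 2.750000, running G = 2.750000
t=1: π = [0.2813, 0.3594, 0.3594], E[r] = 2.7188, γ^t·E[r] = 2.175000, running G = 4.925000
t=2: π = [0.2852, 0.3496, 0.3652], E[r] = 2.7461, γ^t·E[r] = 1.757500, running G = 6.682500
t=3: π = [0.2837, 0.3494, 0.3669], E[r] = 2.7515, γ^t·E[r] = 1.408750, running G = 8.091250
t=4: π = [0.2833, 0.3499, 0.3668], E[r] = 2.7504, γ^t·E[r] = 1.126575, running G = 9.217825
t=5: π = [0.2833, 0.3500, 0.3667], E[r] = 2.7500, γ^t·E[r] = 0.901108, running G = 10.118933
t=6: π = [0.2833, 0.3500, 0.3667], E[r] = 2.7500, γ^t·E[r] = 0.720888, running G = 10.839820
t=7: π = [0.2833, 0.3500, 0.3667], E[r] = 2.7500, γ^t·E[r] = 0.576716, running G = 11.416537

G = 11.4165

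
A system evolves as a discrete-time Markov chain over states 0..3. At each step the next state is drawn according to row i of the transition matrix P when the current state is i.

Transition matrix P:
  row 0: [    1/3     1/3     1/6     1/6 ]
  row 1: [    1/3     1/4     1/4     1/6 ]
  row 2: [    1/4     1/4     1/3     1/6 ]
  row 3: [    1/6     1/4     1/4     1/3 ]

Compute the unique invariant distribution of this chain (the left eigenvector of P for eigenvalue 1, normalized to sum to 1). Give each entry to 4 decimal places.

Balance equations π_j = Σ_i π_i·P[i][j]:
  π_0 = 1/3·π_0 + 1/3·π_1 + 1/4·π_2 + 1/6·π_3
  π_1 = 1/3·π_0 + 1/4·π_1 + 1/4·π_2 + 1/4·π_3
  π_2 = 1/6·π_0 + 1/4·π_1 + 1/3·π_2 + 1/4·π_3
  normalize: π_0 + π_1 + π_2 + π_3 = 1
Solving the linear system gives exactly π = [183/655, 179/655, 162/655, 1/5].

π = [0.2794, 0.2733, 0.2473, 0.2000]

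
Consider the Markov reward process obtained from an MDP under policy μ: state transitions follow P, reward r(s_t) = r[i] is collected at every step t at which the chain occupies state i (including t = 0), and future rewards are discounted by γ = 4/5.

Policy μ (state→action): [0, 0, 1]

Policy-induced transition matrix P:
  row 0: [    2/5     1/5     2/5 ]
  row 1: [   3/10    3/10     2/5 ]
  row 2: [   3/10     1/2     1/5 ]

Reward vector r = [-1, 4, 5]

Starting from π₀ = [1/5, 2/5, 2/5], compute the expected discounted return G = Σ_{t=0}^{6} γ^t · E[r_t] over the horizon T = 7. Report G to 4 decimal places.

G = 11.3192

t=0: π = [0.2000, 0.4000, 0.4000], E[r] = 3.4000, γ^t·E[r] = 3.400000, running G = 3.400000
t=1: π = [0.3200, 0.3600, 0.3200], E[r] = 2.7200, γ^t·E[r] = 2.176000, running G = 5.576000
t=2: π = [0.3320, 0.3320, 0.3360], E[r] = 2.6760, γ^t·E[r] = 1.712640, running G = 7.288640
t=3: π = [0.3332, 0.3340, 0.3328], E[r] = 2.6668, γ^t·E[r] = 1.365402, running G = 8.654042
t=4: π = [0.3333, 0.3332, 0.3334], E[r] = 2.6668, γ^t·E[r] = 1.092338, running G = 9.746379
t=5: π = [0.3333, 0.3334, 0.3333], E[r] = 2.6667, γ^t·E[r] = 0.873809, running G = 10.620188
t=6: π = [0.3333, 0.3333, 0.3333], E[r] = 2.6667, γ^t·E[r] = 0.699052, running G = 11.319240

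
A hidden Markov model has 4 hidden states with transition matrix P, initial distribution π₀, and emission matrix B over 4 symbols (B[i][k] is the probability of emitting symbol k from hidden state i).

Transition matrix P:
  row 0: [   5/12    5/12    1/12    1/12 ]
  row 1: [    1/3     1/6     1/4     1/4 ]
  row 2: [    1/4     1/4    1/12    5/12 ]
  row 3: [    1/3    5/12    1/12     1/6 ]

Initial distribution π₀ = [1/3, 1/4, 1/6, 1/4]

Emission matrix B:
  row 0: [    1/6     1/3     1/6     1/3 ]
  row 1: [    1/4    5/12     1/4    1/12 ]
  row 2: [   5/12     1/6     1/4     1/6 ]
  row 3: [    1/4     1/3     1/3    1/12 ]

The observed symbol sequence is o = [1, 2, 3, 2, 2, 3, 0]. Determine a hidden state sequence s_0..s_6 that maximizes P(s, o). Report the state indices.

t=0: δ = [1.111e-01, 1.042e-01, 2.778e-02, 8.333e-02]  (obs o_0=1)
t=1: δ = [7.716e-03, 1.157e-02, 6.510e-03, 8.681e-03]  ψ = [0, 0, 1, 1]  (obs o_1=2)
t=2: δ = [1.286e-03, 3.014e-04, 4.823e-04, 2.411e-04]  ψ = [1, 3, 1, 1]  (obs o_2=3)
t=3: δ = [8.931e-05, 1.340e-04, 2.679e-05, 6.698e-05]  ψ = [0, 0, 0, 2]  (obs o_3=2)
t=4: δ = [7.442e-06, 9.303e-06, 8.372e-06, 1.116e-05]  ψ = [1, 0, 1, 1]  (obs o_4=2)
t=5: δ = [1.240e-06, 3.876e-07, 3.876e-07, 2.907e-07]  ψ = [3, 3, 1, 2]  (obs o_5=3)
t=6: δ = [8.614e-08, 1.292e-07, 4.307e-08, 4.038e-08]  ψ = [0, 0, 0, 2]  (obs o_6=0)
backtrack: best end state = 1; path = [0, 1, 0, 1, 3, 0, 1]

path = [0, 1, 0, 1, 3, 0, 1]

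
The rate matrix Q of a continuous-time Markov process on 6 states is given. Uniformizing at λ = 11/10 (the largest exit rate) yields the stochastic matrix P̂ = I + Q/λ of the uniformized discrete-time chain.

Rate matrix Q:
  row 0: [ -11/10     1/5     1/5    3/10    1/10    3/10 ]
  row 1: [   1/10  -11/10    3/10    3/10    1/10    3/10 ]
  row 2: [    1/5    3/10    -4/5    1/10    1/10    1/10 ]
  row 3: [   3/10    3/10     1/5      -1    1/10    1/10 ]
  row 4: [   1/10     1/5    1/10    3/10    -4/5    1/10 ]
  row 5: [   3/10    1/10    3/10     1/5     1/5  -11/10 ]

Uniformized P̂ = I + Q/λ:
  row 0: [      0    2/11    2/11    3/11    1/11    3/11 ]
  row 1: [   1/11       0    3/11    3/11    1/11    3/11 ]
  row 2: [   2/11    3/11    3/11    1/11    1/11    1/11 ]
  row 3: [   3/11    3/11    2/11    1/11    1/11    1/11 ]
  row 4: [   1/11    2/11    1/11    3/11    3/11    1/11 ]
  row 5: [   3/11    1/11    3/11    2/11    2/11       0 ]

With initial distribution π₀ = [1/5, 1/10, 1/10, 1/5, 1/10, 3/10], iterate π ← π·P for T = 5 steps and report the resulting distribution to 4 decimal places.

π = [0.1557, 0.1743, 0.2186, 0.1865, 0.1265, 0.1384]

t=0: π = [0.2000, 0.1000, 0.1000, 0.2000, 0.1000, 0.3000]
t=1: π = [0.1727, 0.1636, 0.2182, 0.1909, 0.1364, 0.1182]
t=2: π = [0.1512, 0.1785, 0.2149, 0.1876, 0.1264, 0.1413]
t=3: π = [0.1565, 0.1731, 0.2189, 0.1867, 0.1267, 0.1380]
t=4: π = [0.1556, 0.1747, 0.2185, 0.1864, 0.1265, 0.1383]
t=5: π = [0.1557, 0.1743, 0.2186, 0.1865, 0.1265, 0.1384]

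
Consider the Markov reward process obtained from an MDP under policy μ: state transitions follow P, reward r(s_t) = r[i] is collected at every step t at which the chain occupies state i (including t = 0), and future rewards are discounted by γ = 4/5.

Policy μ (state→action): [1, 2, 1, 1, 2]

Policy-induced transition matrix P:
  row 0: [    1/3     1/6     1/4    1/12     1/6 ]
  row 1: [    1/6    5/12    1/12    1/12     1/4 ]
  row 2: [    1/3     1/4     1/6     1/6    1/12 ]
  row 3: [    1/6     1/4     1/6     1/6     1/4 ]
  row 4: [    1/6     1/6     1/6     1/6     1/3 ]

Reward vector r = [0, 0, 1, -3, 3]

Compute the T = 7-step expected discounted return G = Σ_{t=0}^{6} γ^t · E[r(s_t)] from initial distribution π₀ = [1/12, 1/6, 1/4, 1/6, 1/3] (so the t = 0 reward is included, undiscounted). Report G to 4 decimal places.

G = 2.0502

t=0: π = [0.0833, 0.1667, 0.2500, 0.1667, 0.3333], E[r] = 0.7500, γ^t·E[r] = 0.750000, running G = 0.750000
t=1: π = [0.2222, 0.2431, 0.1597, 0.1458, 0.2292], E[r] = 0.4097, γ^t·E[r] = 0.327778, running G = 1.077778
t=2: π = [0.2303, 0.2529, 0.1649, 0.1279, 0.2240], E[r] = 0.4531, γ^t·E[r] = 0.290000, running G = 1.367778
t=3: π = [0.2325, 0.2543, 0.1648, 0.1264, 0.2220], E[r] = 0.4515, γ^t·E[r] = 0.231185, running G = 1.598963
t=4: π = [0.2329, 0.2545, 0.1649, 0.1261, 0.2217], E[r] = 0.4515, γ^t·E[r] = 0.184947, running G = 1.783909
t=5: π = [0.2330, 0.2545, 0.1649, 0.1261, 0.2216], E[r] = 0.4515, γ^t·E[r] = 0.147940, running G = 1.931850
t=6: π = [0.2330, 0.2545, 0.1649, 0.1260, 0.2216], E[r] = 0.4515, γ^t·E[r] = 0.118349, running G = 2.050199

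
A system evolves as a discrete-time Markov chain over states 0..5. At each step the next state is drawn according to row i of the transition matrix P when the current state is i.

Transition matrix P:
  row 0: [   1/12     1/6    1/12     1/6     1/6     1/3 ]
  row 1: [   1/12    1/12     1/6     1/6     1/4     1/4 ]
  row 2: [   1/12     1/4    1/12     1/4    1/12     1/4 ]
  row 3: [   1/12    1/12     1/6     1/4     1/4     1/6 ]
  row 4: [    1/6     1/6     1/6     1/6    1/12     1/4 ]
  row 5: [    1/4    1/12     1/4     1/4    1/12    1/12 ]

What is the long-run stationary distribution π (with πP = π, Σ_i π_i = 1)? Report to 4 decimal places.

Balance equations π_j = Σ_i π_i·P[i][j]:
  π_0 = 1/12·π_0 + 1/12·π_1 + 1/12·π_2 + 1/12·π_3 + 1/6·π_4 + 1/4·π_5
  π_1 = 1/6·π_0 + 1/12·π_1 + 1/4·π_2 + 1/12·π_3 + 1/6·π_4 + 1/12·π_5
  π_2 = 1/12·π_0 + 1/6·π_1 + 1/12·π_2 + 1/6·π_3 + 1/6·π_4 + 1/4·π_5
  π_3 = 1/6·π_0 + 1/6·π_1 + 1/4·π_2 + 1/4·π_3 + 1/6·π_4 + 1/4·π_5
  π_4 = 1/6·π_0 + 1/4·π_1 + 1/12·π_2 + 1/4·π_3 + 1/12·π_4 + 1/12·π_5
  normalize: π_0 + π_1 + π_2 + π_3 + π_4 + π_5 = 1
Solving the linear system gives exactly π = [131/1002, 22483/168336, 53803/336672, 31/144, 25649/168336, 70111/336672].

π = [0.1307, 0.1336, 0.1598, 0.2153, 0.1524, 0.2082]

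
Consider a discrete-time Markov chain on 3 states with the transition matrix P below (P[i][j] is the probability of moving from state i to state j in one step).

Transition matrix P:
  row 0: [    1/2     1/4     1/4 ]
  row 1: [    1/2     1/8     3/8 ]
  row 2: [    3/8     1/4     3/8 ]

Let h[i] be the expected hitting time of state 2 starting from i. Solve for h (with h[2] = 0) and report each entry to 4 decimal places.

h = [3.6000, 3.2000, 0.0000]

First-step conditioning: h[2] = 0; for i ≠ 2, h[i] = 1 + Σ_k P[i][k]·h[k].
  h[0] = 1 + 1/2·h[0] + 1/4·h[1]
  h[1] = 1 + 1/2·h[0] + 1/8·h[1]
Solving the 2×2 linear system over states ≠ 2 gives exactly h = [18/5, 16/5, 0] (h[2] = 0 is the target).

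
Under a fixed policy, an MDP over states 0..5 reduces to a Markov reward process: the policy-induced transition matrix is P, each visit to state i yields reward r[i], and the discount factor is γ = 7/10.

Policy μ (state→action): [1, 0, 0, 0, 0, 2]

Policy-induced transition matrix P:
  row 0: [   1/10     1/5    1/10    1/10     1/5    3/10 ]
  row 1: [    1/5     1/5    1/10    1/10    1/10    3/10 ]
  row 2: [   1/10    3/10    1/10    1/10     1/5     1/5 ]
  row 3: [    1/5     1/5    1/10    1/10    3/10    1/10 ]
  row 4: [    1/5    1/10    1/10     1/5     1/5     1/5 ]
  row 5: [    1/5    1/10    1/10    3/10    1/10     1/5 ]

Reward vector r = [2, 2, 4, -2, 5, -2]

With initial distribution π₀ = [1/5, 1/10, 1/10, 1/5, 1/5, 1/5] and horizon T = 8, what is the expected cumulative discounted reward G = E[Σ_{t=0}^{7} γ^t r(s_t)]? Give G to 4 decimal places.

t=0: π = [0.2000, 0.1000, 0.1000, 0.2000, 0.2000, 0.2000], E[r] = 1.2000, γ^t·E[r] = 1.200000, running G = 1.200000
t=1: π = [0.1700, 0.1700, 0.1000, 0.1600, 0.1900, 0.2100], E[r] = 1.2900, γ^t·E[r] = 0.903000, running G = 2.103000
t=2: π = [0.1730, 0.1700, 0.1000, 0.1610, 0.1780, 0.2180], E[r] = 1.2180, γ^t·E[r] = 0.596820, running G = 2.699820
t=3: π = [0.1727, 0.1704, 0.1000, 0.1614, 0.1773, 0.2182], E[r] = 1.2135, γ^t·E[r] = 0.416231, running G = 3.116051
t=4: π = [0.1727, 0.1705, 0.1000, 0.1614, 0.1773, 0.2182], E[r] = 1.2137, γ^t·E[r] = 0.291405, running G = 3.407455
t=5: π = [0.1727, 0.1705, 0.1000, 0.1614, 0.1773, 0.2182], E[r] = 1.2137, γ^t·E[r] = 0.203979, running G = 3.611434
t=6: π = [0.1727, 0.1705, 0.1000, 0.1614, 0.1773, 0.2182], E[r] = 1.2136, γ^t·E[r] = 0.142783, running G = 3.754217
t=7: π = [0.1727, 0.1705, 0.1000, 0.1614, 0.1773, 0.2182], E[r] = 1.2136, γ^t·E[r] = 0.099948, running G = 3.854165

G = 3.8542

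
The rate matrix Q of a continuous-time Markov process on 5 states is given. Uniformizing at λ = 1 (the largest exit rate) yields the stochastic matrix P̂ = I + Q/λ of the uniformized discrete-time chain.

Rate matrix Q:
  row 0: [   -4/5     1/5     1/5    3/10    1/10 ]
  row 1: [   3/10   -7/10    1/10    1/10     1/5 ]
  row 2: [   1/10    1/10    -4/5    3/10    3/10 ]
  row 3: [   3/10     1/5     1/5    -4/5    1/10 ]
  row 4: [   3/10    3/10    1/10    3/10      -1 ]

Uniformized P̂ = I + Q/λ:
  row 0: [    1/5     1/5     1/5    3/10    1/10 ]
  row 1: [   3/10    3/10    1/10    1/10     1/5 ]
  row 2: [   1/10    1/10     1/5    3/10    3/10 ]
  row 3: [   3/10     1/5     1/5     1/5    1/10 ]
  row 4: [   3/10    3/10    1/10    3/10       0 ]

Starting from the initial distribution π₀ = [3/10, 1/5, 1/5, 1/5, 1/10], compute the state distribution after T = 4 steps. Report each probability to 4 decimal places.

t=0: π = [0.3000, 0.2000, 0.2000, 0.2000, 0.1000]
t=1: π = [0.2300, 0.2100, 0.1700, 0.2400, 0.1500]
t=2: π = [0.2430, 0.2190, 0.1640, 0.2340, 0.1400]
t=3: π = [0.2429, 0.2195, 0.1641, 0.2328, 0.1407]
t=4: π = [0.2429, 0.2196, 0.1640, 0.2328, 0.1407]

π = [0.2429, 0.2196, 0.1640, 0.2328, 0.1407]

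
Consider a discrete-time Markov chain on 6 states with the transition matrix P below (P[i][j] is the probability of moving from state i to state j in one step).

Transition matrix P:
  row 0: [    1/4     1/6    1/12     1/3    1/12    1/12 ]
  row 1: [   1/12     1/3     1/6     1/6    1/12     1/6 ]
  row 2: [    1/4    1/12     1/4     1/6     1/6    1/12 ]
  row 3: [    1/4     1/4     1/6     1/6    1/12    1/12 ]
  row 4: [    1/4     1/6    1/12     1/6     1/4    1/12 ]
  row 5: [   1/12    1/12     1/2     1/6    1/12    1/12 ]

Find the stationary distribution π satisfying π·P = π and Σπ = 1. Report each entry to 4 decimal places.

π = [0.2016, 0.1912, 0.1888, 0.2003, 0.1189, 0.0993]

Balance equations π_j = Σ_i π_i·P[i][j]:
  π_0 = 1/4·π_0 + 1/12·π_1 + 1/4·π_2 + 1/4·π_3 + 1/4·π_4 + 1/12·π_5
  π_1 = 1/6·π_0 + 1/3·π_1 + 1/12·π_2 + 1/4·π_3 + 1/6·π_4 + 1/12·π_5
  π_2 = 1/12·π_0 + 1/6·π_1 + 1/4·π_2 + 1/6·π_3 + 1/12·π_4 + 1/2·π_5
  π_3 = 1/3·π_0 + 1/6·π_1 + 1/6·π_2 + 1/6·π_3 + 1/6·π_4 + 1/6·π_5
  π_4 = 1/12·π_0 + 1/12·π_1 + 1/6·π_2 + 1/12·π_3 + 1/4·π_4 + 1/12·π_5
  normalize: π_0 + π_1 + π_2 + π_3 + π_4 + π_5 = 1
Solving the linear system gives exactly π = [992/4921, 941/4921, 929/4921, 1971/9842, 585/4921, 977/9842].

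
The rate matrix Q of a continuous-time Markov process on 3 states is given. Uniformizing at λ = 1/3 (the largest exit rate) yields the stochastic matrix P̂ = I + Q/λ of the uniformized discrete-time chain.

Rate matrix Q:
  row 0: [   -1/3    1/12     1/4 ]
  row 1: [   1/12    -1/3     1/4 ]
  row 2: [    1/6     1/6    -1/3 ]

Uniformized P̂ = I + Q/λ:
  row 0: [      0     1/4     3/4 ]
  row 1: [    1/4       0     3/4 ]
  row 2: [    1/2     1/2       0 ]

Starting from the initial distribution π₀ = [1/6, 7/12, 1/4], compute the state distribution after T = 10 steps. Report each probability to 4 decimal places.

π = [0.2907, 0.2907, 0.4185]

t=0: π = [0.1667, 0.5833, 0.2500]
t=1: π = [0.2708, 0.1667, 0.5625]
t=2: π = [0.3229, 0.3490, 0.3281]
t=3: π = [0.2513, 0.2448, 0.5039]
t=4: π = [0.3132, 0.3148, 0.3721]
t=5: π = [0.2647, 0.2643, 0.4709]
t=6: π = [0.3016, 0.3017, 0.3968]
t=7: π = [0.2738, 0.2738, 0.4524]
t=8: π = [0.2946, 0.2947, 0.4107]
t=9: π = [0.2790, 0.2790, 0.4420]
t=10: π = [0.2907, 0.2907, 0.4185]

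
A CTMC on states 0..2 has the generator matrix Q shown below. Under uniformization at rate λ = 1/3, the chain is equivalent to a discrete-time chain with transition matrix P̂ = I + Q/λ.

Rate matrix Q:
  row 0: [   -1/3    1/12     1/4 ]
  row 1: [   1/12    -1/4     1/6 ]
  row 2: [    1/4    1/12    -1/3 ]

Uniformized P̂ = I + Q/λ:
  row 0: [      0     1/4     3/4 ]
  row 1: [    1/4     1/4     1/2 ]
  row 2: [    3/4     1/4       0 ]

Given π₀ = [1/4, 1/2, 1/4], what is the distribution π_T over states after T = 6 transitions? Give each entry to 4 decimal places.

t=0: π = [0.2500, 0.5000, 0.2500]
t=1: π = [0.3125, 0.2500, 0.4375]
t=2: π = [0.3906, 0.2500, 0.3594]
t=3: π = [0.3320, 0.2500, 0.4180]
t=4: π = [0.3760, 0.2500, 0.3740]
t=5: π = [0.3430, 0.2500, 0.4070]
t=6: π = [0.3677, 0.2500, 0.3823]

π = [0.3677, 0.2500, 0.3823]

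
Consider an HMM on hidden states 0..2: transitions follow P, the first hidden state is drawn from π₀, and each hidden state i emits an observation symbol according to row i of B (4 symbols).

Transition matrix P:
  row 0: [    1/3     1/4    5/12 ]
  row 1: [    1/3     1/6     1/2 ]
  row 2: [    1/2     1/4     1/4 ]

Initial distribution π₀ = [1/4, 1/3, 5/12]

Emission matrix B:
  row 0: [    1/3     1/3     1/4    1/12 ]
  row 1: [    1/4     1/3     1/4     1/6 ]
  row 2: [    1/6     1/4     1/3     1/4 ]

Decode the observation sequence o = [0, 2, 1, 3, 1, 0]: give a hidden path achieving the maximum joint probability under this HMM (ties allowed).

path = [1, 2, 0, 2, 0, 0]

t=0: δ = [8.333e-02, 8.333e-02, 6.944e-02]  (obs o_0=0)
t=1: δ = [8.681e-03, 5.208e-03, 1.389e-02]  ψ = [2, 0, 1]  (obs o_1=2)
t=2: δ = [2.315e-03, 1.157e-03, 9.042e-04]  ψ = [2, 2, 0]  (obs o_2=1)
t=3: δ = [6.430e-05, 9.645e-05, 2.411e-04]  ψ = [0, 0, 0]  (obs o_3=3)
t=4: δ = [4.019e-05, 2.009e-05, 1.507e-05]  ψ = [2, 2, 2]  (obs o_4=1)
t=5: δ = [4.465e-06, 2.512e-06, 2.791e-06]  ψ = [0, 0, 0]  (obs o_5=0)
backtrack: best end state = 0; path = [1, 2, 0, 2, 0, 0]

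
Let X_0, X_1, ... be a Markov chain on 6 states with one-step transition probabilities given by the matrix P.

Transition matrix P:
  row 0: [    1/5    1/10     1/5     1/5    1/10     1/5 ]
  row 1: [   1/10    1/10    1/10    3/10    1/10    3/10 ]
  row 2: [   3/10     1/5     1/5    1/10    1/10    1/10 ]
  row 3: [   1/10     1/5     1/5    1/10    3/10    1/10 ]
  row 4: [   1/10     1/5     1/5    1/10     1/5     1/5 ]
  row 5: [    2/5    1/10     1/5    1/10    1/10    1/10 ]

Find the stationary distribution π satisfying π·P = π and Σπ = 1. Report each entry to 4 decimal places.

Balance equations π_j = Σ_i π_i·P[i][j]:
  π_0 = 1/5·π_0 + 1/10·π_1 + 3/10·π_2 + 1/10·π_3 + 1/10·π_4 + 2/5·π_5
  π_1 = 1/10·π_0 + 1/10·π_1 + 1/5·π_2 + 1/5·π_3 + 1/5·π_4 + 1/10·π_5
  π_2 = 1/5·π_0 + 1/10·π_1 + 1/5·π_2 + 1/5·π_3 + 1/5·π_4 + 1/5·π_5
  π_3 = 1/5·π_0 + 3/10·π_1 + 1/10·π_2 + 1/10·π_3 + 1/10·π_4 + 1/10·π_5
  π_4 = 1/10·π_0 + 1/10·π_1 + 1/10·π_2 + 3/10·π_3 + 1/5·π_4 + 1/10·π_5
  normalize: π_0 + π_1 + π_2 + π_3 + π_4 + π_5 = 1
Solving the linear system gives exactly π = [11405/55046, 8147/55046, 20389/110092, 16549/110092, 7955/55046, 4535/27523].

π = [0.2072, 0.1480, 0.1852, 0.1503, 0.1445, 0.1648]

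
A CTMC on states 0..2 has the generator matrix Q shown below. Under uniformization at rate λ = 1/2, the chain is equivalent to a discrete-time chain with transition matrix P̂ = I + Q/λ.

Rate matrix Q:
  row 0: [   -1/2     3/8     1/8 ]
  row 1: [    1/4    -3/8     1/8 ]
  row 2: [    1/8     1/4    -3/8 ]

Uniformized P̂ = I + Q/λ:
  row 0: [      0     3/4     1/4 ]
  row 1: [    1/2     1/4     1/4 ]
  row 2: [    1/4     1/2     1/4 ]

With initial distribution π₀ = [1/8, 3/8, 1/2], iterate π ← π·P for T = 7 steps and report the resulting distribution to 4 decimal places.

π = [0.2920, 0.4580, 0.2500]

t=0: π = [0.1250, 0.3750, 0.5000]
t=1: π = [0.3125, 0.4375, 0.2500]
t=2: π = [0.2813, 0.4688, 0.2500]
t=3: π = [0.2969, 0.4531, 0.2500]
t=4: π = [0.2891, 0.4609, 0.2500]
t=5: π = [0.2930, 0.4570, 0.2500]
t=6: π = [0.2910, 0.4590, 0.2500]
t=7: π = [0.2920, 0.4580, 0.2500]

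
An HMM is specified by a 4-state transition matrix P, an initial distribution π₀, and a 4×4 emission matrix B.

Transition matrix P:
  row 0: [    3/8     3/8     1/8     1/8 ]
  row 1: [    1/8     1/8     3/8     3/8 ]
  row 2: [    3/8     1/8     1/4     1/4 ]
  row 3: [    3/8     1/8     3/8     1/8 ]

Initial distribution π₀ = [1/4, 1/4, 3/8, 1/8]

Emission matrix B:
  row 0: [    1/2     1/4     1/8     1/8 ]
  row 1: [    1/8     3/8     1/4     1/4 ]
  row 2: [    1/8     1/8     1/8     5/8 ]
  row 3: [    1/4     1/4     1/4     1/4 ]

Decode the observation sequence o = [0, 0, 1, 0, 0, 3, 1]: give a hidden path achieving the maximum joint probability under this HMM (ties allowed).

path = [0, 0, 0, 0, 0, 1, 3]

t=0: δ = [1.250e-01, 3.125e-02, 4.688e-02, 3.125e-02]  (obs o_0=0)
t=1: δ = [2.344e-02, 5.859e-03, 1.953e-03, 3.906e-03]  ψ = [0, 0, 0, 0]  (obs o_1=0)
t=2: δ = [2.197e-03, 3.296e-03, 3.662e-04, 7.324e-04]  ψ = [0, 0, 0, 0]  (obs o_2=1)
t=3: δ = [4.120e-04, 1.030e-04, 1.545e-04, 3.090e-04]  ψ = [0, 0, 1, 1]  (obs o_3=0)
t=4: δ = [7.725e-05, 1.931e-05, 1.448e-05, 1.287e-05]  ψ = [0, 0, 3, 0]  (obs o_4=0)
t=5: δ = [3.621e-06, 7.242e-06, 6.035e-06, 2.414e-06]  ψ = [0, 0, 0, 0]  (obs o_5=3)
t=6: δ = [5.658e-07, 5.092e-07, 3.395e-07, 6.789e-07]  ψ = [2, 0, 1, 1]  (obs o_6=1)
backtrack: best end state = 3; path = [0, 0, 0, 0, 0, 1, 3]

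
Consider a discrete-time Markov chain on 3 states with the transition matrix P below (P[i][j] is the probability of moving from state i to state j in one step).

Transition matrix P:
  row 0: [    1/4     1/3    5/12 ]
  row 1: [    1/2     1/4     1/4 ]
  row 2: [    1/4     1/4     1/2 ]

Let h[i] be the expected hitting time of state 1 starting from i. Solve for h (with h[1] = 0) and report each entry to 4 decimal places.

First-step conditioning: h[1] = 0; for i ≠ 1, h[i] = 1 + Σ_k P[i][k]·h[k].
  h[0] = 1 + 1/4·h[0] + 5/12·h[2]
  h[2] = 1 + 1/4·h[0] + 1/2·h[2]
Solving the 2×2 linear system over states ≠ 1 gives exactly h = [44/13, 0, 48/13] (h[1] = 0 is the target).

h = [3.3846, 0.0000, 3.6923]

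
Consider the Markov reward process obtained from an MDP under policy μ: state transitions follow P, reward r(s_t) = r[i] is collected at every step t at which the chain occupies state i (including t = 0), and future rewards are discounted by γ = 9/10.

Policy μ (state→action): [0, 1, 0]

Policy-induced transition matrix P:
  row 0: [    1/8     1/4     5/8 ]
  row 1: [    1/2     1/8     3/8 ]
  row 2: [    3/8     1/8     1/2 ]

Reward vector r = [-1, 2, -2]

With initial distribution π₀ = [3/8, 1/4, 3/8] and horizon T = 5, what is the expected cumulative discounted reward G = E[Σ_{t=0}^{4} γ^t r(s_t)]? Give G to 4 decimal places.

G = -3.7755

t=0: π = [0.3750, 0.2500, 0.3750], E[r] = -0.6250, γ^t·E[r] = -0.625000, running G = -0.625000
t=1: π = [0.3125, 0.1719, 0.5156], E[r] = -1.0000, γ^t·E[r] = -0.900000, running G = -1.525000
t=2: π = [0.3184, 0.1641, 0.5176], E[r] = -1.0254, γ^t·E[r] = -0.830566, running G = -2.355566
t=3: π = [0.3159, 0.1648, 0.5193], E[r] = -1.0249, γ^t·E[r] = -0.747154, running G = -3.102720
t=4: π = [0.3166, 0.1645, 0.5189], E[r] = -1.0254, γ^t·E[r] = -0.672779, running G = -3.775499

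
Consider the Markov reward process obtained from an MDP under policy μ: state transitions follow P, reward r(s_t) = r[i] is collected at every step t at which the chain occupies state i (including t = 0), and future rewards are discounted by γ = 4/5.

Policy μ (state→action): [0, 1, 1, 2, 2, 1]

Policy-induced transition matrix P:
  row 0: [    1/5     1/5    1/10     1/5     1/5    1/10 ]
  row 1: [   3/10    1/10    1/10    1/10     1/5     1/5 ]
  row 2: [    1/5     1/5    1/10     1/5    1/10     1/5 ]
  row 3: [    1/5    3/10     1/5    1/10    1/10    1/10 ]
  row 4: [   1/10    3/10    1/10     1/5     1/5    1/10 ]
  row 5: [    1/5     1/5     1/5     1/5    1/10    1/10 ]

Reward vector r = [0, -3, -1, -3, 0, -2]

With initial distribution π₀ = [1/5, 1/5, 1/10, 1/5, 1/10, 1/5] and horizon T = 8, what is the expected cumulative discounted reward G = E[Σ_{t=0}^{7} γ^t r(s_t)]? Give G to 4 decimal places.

G = -6.4931

t=0: π = [0.2000, 0.2000, 0.1000, 0.2000, 0.1000, 0.2000], E[r] = -1.7000, γ^t·E[r] = -1.700000, running G = -1.700000
t=1: π = [0.2100, 0.2100, 0.1400, 0.1600, 0.1500, 0.1300], E[r] = -1.5100, γ^t·E[r] = -1.208000, running G = -2.908000
t=2: π = [0.2060, 0.2100, 0.1290, 0.1630, 0.1570, 0.1350], E[r] = -1.5180, γ^t·E[r] = -0.971520, running G = -3.879520
t=3: π = [0.2053, 0.2110, 0.1298, 0.1627, 0.1573, 0.1339], E[r] = -1.5187, γ^t·E[r] = -0.777574, running G = -4.657094
t=4: π = [0.2054, 0.2109, 0.1297, 0.1626, 0.1574, 0.1341], E[r] = -1.5184, γ^t·E[r] = -0.621941, running G = -5.279035
t=5: π = [0.2054, 0.2109, 0.1297, 0.1626, 0.1574, 0.1341], E[r] = -1.5185, γ^t·E[r] = -0.497566, running G = -5.776601
t=6: π = [0.2054, 0.2109, 0.1297, 0.1626, 0.1574, 0.1341], E[r] = -1.5184, γ^t·E[r] = -0.398053, running G = -6.174654
t=7: π = [0.2054, 0.2109, 0.1297, 0.1626, 0.1574, 0.1341], E[r] = -1.5184, γ^t·E[r] = -0.318442, running G = -6.493096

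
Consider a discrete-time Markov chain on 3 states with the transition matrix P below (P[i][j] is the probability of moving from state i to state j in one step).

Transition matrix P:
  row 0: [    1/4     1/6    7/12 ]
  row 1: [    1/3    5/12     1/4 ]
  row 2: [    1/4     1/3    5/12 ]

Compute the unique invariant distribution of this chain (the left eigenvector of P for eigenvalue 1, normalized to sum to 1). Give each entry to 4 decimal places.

Balance equations π_j = Σ_i π_i·P[i][j]:
  π_0 = 1/4·π_0 + 1/3·π_1 + 1/4·π_2
  π_1 = 1/6·π_0 + 5/12·π_1 + 1/3·π_2
  normalize: π_0 + π_1 + π_2 = 1
Solving the linear system gives exactly π = [37/134, 21/67, 55/134].

π = [0.2761, 0.3134, 0.4104]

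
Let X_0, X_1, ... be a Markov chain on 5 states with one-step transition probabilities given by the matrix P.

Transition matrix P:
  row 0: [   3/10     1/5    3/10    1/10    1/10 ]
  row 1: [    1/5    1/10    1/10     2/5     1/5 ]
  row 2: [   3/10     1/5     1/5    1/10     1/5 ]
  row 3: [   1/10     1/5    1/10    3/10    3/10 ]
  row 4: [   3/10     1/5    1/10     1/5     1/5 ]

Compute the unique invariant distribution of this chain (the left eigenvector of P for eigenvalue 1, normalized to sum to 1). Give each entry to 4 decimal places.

π = [0.2382, 0.1818, 0.1641, 0.2179, 0.1980]

Balance equations π_j = Σ_i π_i·P[i][j]:
  π_0 = 3/10·π_0 + 1/5·π_1 + 3/10·π_2 + 1/10·π_3 + 3/10·π_4
  π_1 = 1/5·π_0 + 1/10·π_1 + 1/5·π_2 + 1/5·π_3 + 1/5·π_4
  π_2 = 3/10·π_0 + 1/10·π_1 + 1/5·π_2 + 1/10·π_3 + 1/10·π_4
  π_3 = 1/10·π_0 + 2/5·π_1 + 1/10·π_2 + 3/10·π_3 + 1/5·π_4
  normalize: π_0 + π_1 + π_2 + π_3 + π_4 = 1
Solving the linear system gives exactly π = [2065/8668, 2/11, 711/4334, 1889/8668, 39/197].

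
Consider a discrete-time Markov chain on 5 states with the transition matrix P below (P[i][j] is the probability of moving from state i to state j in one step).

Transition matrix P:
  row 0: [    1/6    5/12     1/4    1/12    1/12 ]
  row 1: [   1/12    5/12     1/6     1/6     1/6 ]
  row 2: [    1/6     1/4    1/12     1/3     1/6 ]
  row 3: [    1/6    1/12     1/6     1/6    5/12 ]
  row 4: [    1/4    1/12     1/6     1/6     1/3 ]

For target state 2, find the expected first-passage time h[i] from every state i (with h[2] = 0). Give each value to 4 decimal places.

h = [5.0959, 5.5890, 0.0000, 5.5233, 5.4904]

First-step conditioning: h[2] = 0; for i ≠ 2, h[i] = 1 + Σ_k P[i][k]·h[k].
  h[0] = 1 + 1/6·h[0] + 5/12·h[1] + 1/12·h[3] + 1/12·h[4]
  h[1] = 1 + 1/12·h[0] + 5/12·h[1] + 1/6·h[3] + 1/6·h[4]
  h[3] = 1 + 1/6·h[0] + 1/12·h[1] + 1/6·h[3] + 5/12·h[4]
  h[4] = 1 + 1/4·h[0] + 1/12·h[1] + 1/6·h[3] + 1/3·h[4]
Solving the 4×4 linear system over states ≠ 2 gives exactly h = [372/73, 408/73, 0, 2016/365, 2004/365] (h[2] = 0 is the target).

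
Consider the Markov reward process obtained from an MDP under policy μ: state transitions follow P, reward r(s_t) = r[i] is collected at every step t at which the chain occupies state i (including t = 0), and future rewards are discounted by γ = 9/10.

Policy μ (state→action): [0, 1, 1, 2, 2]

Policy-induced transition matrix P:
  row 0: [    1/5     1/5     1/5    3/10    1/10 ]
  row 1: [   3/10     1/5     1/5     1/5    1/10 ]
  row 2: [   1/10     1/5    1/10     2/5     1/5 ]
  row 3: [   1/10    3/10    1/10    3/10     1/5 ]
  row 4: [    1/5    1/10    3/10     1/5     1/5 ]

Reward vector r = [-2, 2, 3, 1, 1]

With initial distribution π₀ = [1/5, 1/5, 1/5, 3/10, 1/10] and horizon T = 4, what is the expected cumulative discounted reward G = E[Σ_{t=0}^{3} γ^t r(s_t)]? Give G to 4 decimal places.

G = 3.5036

t=0: π = [0.2000, 0.2000, 0.2000, 0.3000, 0.1000], E[r] = 1.0000, γ^t·E[r] = 1.000000, running G = 1.000000
t=1: π = [0.1700, 0.2200, 0.1600, 0.2900, 0.1600], E[r] = 1.0300, γ^t·E[r] = 0.927000, running G = 1.927000
t=2: π = [0.1770, 0.2130, 0.1710, 0.2780, 0.1610], E[r] = 1.0240, γ^t·E[r] = 0.829440, running G = 2.756440
t=3: π = [0.1764, 0.2117, 0.1712, 0.2797, 0.1610], E[r] = 1.0249, γ^t·E[r] = 0.747152, running G = 3.503592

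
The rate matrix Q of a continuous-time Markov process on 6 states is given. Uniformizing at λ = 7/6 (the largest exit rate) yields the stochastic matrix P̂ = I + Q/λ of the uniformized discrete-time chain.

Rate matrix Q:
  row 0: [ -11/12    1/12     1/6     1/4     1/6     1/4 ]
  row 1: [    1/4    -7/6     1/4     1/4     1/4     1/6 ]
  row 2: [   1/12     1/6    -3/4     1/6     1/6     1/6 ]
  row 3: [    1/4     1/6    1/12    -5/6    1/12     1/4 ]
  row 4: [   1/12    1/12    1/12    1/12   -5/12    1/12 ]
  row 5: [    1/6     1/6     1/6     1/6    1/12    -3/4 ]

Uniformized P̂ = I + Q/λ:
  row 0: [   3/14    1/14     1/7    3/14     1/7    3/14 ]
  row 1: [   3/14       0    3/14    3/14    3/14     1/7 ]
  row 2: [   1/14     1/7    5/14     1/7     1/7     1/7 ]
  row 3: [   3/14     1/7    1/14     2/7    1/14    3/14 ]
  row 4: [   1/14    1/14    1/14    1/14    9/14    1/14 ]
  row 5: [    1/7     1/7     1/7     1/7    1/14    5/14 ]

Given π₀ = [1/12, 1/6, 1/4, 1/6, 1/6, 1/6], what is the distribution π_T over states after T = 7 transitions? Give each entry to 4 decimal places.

t=0: π = [0.0833, 0.1667, 0.2500, 0.1667, 0.1667, 0.1667]
t=1: π = [0.1429, 0.1012, 0.1845, 0.1726, 0.2143, 0.1845]
t=2: π = [0.1441, 0.1029, 0.1620, 0.1696, 0.2317, 0.1896]
t=3: π = [0.1445, 0.1013, 0.1563, 0.1682, 0.2404, 0.1894]
t=4: π = [0.1441, 0.1009, 0.1544, 0.1673, 0.2448, 0.1886]
t=5: π = [0.1438, 0.1007, 0.1537, 0.1668, 0.2470, 0.1880]
t=6: π = [0.1436, 0.1006, 0.1534, 0.1665, 0.2482, 0.1877]
t=7: π = [0.1435, 0.1005, 0.1533, 0.1664, 0.2488, 0.1875]

π = [0.1435, 0.1005, 0.1533, 0.1664, 0.2488, 0.1875]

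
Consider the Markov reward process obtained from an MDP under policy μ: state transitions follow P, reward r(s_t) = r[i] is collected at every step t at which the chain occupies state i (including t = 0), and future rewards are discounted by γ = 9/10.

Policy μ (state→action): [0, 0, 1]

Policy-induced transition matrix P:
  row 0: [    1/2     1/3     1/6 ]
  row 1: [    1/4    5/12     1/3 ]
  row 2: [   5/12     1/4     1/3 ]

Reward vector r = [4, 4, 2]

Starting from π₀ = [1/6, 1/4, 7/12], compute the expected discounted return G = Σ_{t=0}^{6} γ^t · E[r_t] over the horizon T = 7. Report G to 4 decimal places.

t=0: π = [0.1667, 0.2500, 0.5833], E[r] = 2.8333, γ^t·E[r] = 2.833333, running G = 2.833333
t=1: π = [0.3889, 0.3056, 0.3056], E[r] = 3.3889, γ^t·E[r] = 3.050000, running G = 5.883333
t=2: π = [0.3981, 0.3333, 0.2685], E[r] = 3.4630, γ^t·E[r] = 2.805000, running G = 8.688333
t=3: π = [0.3943, 0.3387, 0.2670], E[r] = 3.4660, γ^t·E[r] = 2.526750, running G = 11.215083
t=4: π = [0.3931, 0.3393, 0.2676], E[r] = 3.4648, γ^t·E[r] = 2.273231, running G = 13.488315
t=5: π = [0.3929, 0.3393, 0.2678], E[r] = 3.4644, γ^t·E[r] = 2.045668, running G = 15.533982
t=6: π = [0.3929, 0.3393, 0.2679], E[r] = 3.4643, γ^t·E[r] = 1.841066, running G = 17.375048

G = 17.3750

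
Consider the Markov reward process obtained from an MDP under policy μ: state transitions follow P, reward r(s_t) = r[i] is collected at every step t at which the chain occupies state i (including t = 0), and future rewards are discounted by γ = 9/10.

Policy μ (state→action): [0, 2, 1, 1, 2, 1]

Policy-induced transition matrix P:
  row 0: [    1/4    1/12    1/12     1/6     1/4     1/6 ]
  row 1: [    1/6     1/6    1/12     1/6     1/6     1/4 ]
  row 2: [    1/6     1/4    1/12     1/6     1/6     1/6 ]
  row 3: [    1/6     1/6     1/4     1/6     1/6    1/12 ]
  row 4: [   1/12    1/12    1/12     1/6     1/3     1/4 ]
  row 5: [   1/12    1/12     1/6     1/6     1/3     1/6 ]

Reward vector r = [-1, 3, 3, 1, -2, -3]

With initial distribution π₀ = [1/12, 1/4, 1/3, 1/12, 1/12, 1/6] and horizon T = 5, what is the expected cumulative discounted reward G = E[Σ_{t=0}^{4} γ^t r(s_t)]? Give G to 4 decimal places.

G = 0.3787

t=0: π = [0.0833, 0.2500, 0.3333, 0.0833, 0.0833, 0.1667], E[r] = 1.0833, γ^t·E[r] = 1.083333, running G = 1.083333
t=1: π = [0.1528, 0.1667, 0.1111, 0.1667, 0.2153, 0.1875], E[r] = -0.1458, γ^t·E[r] = -0.131250, running G = 0.952083
t=2: π = [0.1458, 0.1296, 0.1267, 0.1667, 0.2465, 0.1846], E[r] = -0.2569, γ^t·E[r] = -0.208125, running G = 0.743958
t=3: π = [0.1429, 0.1291, 0.1265, 0.1667, 0.2507, 0.1841], E[r] = -0.2630, γ^t·E[r] = -0.191742, running G = 0.552216
t=4: π = [0.1423, 0.1291, 0.1265, 0.1667, 0.2510, 0.1844], E[r] = -0.2645, γ^t·E[r] = -0.173525, running G = 0.378691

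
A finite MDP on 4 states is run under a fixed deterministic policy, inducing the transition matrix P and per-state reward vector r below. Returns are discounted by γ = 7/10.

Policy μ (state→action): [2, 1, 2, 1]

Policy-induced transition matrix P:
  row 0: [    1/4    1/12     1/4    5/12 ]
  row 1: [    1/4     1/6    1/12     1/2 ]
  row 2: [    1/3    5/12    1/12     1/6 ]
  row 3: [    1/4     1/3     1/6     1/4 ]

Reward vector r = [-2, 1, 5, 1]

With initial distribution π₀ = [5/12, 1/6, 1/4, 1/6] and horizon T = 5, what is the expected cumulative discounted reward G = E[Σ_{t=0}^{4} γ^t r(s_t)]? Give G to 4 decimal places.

t=0: π = [0.4167, 0.1667, 0.2500, 0.1667], E[r] = 0.7500, γ^t·E[r] = 0.750000, running G = 0.750000
t=1: π = [0.2708, 0.2222, 0.1667, 0.3403], E[r] = 0.8542, γ^t·E[r] = 0.597917, running G = 1.347917
t=2: π = [0.2639, 0.2425, 0.1568, 0.3368], E[r] = 0.8356, γ^t·E[r] = 0.409468, running G = 1.757384
t=3: π = [0.2631, 0.2400, 0.1554, 0.3415], E[r] = 0.8323, γ^t·E[r] = 0.285486, running G = 2.042870
t=4: π = [0.2629, 0.2405, 0.1556, 0.3409], E[r] = 0.8337, γ^t·E[r] = 0.200174, running G = 2.243044

G = 2.2430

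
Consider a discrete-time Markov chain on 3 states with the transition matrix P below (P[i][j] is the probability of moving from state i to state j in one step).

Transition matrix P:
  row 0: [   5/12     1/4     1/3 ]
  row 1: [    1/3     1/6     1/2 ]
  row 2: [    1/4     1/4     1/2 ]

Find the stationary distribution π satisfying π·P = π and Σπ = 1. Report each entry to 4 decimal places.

π = [0.3231, 0.2308, 0.4462]

Balance equations π_j = Σ_i π_i·P[i][j]:
  π_0 = 5/12·π_0 + 1/3·π_1 + 1/4·π_2
  π_1 = 1/4·π_0 + 1/6·π_1 + 1/4·π_2
  normalize: π_0 + π_1 + π_2 = 1
Solving the linear system gives exactly π = [21/65, 3/13, 29/65].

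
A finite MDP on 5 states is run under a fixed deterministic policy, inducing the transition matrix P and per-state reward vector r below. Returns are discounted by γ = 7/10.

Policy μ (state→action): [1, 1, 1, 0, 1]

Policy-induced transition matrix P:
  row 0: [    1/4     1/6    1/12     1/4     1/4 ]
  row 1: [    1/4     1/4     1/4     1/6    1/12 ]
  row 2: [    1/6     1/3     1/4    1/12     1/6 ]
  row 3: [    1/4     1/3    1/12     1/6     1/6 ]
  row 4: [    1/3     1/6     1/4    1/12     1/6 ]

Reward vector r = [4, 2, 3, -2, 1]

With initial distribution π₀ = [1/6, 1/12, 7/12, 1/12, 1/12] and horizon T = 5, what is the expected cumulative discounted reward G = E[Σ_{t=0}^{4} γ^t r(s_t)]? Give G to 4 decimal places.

G = 5.9030

t=0: π = [0.1667, 0.0833, 0.5833, 0.0833, 0.0833], E[r] = 2.5000, γ^t·E[r] = 2.500000, running G = 2.500000
t=1: π = [0.2083, 0.2847, 0.2083, 0.1250, 0.1736], E[r] = 1.9514, γ^t·E[r] = 1.365972, running G = 3.865972
t=2: π = [0.2471, 0.2459, 0.1944, 0.1522, 0.1603], E[r] = 1.9196, γ^t·E[r] = 0.940584, running G = 4.806557
t=3: π = [0.2472, 0.2449, 0.1834, 0.1577, 0.1668], E[r] = 1.8802, γ^t·E[r] = 0.644911, running G = 5.451468
t=4: π = [0.2486, 0.2439, 0.1825, 0.1581, 0.1669], E[r] = 1.8806, γ^t·E[r] = 0.451527, running G = 5.902995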